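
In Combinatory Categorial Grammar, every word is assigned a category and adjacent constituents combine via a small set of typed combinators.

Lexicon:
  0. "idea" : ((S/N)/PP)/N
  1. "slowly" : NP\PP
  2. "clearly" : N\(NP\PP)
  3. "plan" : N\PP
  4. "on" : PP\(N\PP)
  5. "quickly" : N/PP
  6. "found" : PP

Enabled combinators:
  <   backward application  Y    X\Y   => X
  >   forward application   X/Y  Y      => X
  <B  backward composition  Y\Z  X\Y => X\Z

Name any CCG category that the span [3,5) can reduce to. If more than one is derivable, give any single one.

[0,7] S   >
  [0,5] S/N   >
    [0,3] (S/N)/PP   >
      [0,1] "idea" : ((S/N)/PP)/N
      [1,3] N   <
        [1,2] "slowly" : NP\PP
        [2,3] "clearly" : N\(NP\PP)
    [3,5] PP   <
      [3,4] "plan" : N\PP
      [4,5] "on" : PP\(N\PP)
  [5,7] N   >
    [5,6] "quickly" : N/PP
    [6,7] "found" : PP

PP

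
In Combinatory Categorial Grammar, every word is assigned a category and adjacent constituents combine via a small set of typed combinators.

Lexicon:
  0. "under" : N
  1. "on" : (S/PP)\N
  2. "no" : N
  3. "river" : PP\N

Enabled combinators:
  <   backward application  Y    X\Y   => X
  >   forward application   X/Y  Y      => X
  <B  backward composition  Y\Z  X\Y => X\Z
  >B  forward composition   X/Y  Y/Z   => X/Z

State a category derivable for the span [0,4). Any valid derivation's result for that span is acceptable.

S

[0,4] S   >
  [0,2] S/PP   <
    [0,1] "under" : N
    [1,2] "on" : (S/PP)\N
  [2,4] PP   <
    [2,3] "no" : N
    [3,4] "river" : PP\N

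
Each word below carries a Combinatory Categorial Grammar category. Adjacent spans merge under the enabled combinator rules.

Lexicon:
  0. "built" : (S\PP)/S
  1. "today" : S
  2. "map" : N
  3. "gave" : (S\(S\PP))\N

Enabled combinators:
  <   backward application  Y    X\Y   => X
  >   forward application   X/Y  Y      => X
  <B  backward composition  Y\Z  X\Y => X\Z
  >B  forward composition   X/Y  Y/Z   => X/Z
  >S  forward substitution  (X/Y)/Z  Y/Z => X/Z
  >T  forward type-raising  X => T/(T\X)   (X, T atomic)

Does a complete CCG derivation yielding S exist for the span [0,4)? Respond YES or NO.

[0,4] S   <
  [0,2] S\PP   >
    [0,1] "built" : (S\PP)/S
    [1,2] "today" : S
  [2,4] S\(S\PP)   <
    [2,3] "map" : N
    [3,4] "gave" : (S\(S\PP))\N

YES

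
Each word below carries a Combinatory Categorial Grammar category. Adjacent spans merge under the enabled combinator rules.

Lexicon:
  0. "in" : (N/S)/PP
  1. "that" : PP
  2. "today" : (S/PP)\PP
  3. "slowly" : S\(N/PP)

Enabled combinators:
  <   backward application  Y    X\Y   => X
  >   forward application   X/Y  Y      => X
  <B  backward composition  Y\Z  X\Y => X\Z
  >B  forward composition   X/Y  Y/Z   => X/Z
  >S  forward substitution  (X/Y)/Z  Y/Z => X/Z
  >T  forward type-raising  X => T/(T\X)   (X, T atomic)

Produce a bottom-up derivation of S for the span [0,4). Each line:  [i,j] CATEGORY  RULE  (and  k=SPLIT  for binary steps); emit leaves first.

[0,4] S   <
  [0,3] N/PP   >S
    [0,1] "in" : (N/S)/PP
    [1,3] S/PP   <
      [1,2] "that" : PP
      [2,3] "today" : (S/PP)\PP
  [3,4] "slowly" : S\(N/PP)

[0,1] (N/S)/PP  lex  "in"
[1,2] PP  lex  "that"
[2,3] (S/PP)\PP  lex  "today"
[1,3] S/PP  <  k=2
[0,3] N/PP  >S  k=1
[3,4] S\(N/PP)  lex  "slowly"
[0,4] S  <  k=3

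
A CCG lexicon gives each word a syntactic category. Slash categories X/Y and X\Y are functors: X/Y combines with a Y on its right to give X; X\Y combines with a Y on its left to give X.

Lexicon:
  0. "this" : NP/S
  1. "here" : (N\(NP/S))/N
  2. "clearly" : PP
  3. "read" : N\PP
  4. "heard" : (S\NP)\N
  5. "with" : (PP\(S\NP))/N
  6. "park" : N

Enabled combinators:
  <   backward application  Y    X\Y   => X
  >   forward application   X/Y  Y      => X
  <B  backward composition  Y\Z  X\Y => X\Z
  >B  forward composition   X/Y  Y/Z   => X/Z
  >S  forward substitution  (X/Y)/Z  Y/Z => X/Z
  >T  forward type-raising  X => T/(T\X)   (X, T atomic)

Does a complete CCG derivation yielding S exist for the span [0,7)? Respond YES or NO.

NO

NP/S (N\(NP/S))/N PP N\PP (S\NP)\N (PP\(S\NP))/N N
CKY chart[0,7] = {N/(N\PP), NP/(NP\PP), PP, PP/(PP\PP), S/(S\PP)}; S ∉ chart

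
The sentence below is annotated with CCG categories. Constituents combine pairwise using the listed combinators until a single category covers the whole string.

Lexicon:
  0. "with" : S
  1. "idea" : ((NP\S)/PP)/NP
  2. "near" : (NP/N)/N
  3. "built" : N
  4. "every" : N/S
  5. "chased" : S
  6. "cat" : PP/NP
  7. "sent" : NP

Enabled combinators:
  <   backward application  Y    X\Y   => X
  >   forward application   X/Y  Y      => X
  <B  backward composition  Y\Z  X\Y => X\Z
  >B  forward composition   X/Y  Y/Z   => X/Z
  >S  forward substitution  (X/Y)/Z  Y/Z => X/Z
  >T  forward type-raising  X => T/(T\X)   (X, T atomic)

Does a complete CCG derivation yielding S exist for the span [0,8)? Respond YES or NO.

S ((NP\S)/PP)/NP (NP/N)/N N N/S S PP/NP NP
CKY chart[0,8] = {N/(N\NP), NP, NP/(NP\NP), NP/(PP\PP), PP/(PP\NP), S/(S\NP)}; S ∉ chart

NO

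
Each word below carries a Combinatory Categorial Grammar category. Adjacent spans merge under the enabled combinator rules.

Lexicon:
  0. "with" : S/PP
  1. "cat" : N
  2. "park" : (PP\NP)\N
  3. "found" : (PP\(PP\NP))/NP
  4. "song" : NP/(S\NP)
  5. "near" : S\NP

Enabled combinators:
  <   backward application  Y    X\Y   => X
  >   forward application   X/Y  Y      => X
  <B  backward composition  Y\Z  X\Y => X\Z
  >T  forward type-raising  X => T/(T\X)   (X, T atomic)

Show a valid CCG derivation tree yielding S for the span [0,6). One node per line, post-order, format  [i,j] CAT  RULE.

[0,6] S   >
  [0,1] "with" : S/PP
  [1,6] PP   <
    [1,3] PP\NP   <
      [1,2] "cat" : N
      [2,3] "park" : (PP\NP)\N
    [3,6] PP\(PP\NP)   >
      [3,4] "found" : (PP\(PP\NP))/NP
      [4,6] NP   >
        [4,5] "song" : NP/(S\NP)
        [5,6] "near" : S\NP

[0,1] S/PP  lex  "with"
[1,2] N  lex  "cat"
[2,3] (PP\NP)\N  lex  "park"
[1,3] PP\NP  <  k=2
[3,4] (PP\(PP\NP))/NP  lex  "found"
[4,5] NP/(S\NP)  lex  "song"
[5,6] S\NP  lex  "near"
[4,6] NP  >  k=5
[3,6] PP\(PP\NP)  >  k=4
[1,6] PP  <  k=3
[0,6] S  >  k=1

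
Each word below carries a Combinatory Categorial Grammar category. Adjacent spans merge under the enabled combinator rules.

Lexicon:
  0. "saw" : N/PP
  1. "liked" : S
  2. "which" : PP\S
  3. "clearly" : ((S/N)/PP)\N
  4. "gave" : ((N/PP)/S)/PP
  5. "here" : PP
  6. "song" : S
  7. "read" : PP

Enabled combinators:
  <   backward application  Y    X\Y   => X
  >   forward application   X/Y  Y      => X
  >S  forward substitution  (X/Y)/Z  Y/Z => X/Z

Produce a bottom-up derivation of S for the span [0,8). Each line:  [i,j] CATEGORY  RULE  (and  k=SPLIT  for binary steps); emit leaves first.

[0,8] S   >
  [0,7] S/PP   >S
    [0,4] (S/N)/PP   <
      [0,3] N   >
        [0,1] "saw" : N/PP
        [1,3] PP   <
          [1,2] "liked" : S
          [2,3] "which" : PP\S
      [3,4] "clearly" : ((S/N)/PP)\N
    [4,7] N/PP   >
      [4,6] (N/PP)/S   >
        [4,5] "gave" : ((N/PP)/S)/PP
        [5,6] "here" : PP
      [6,7] "song" : S
  [7,8] "read" : PP

[0,1] N/PP  lex  "saw"
[1,2] S  lex  "liked"
[2,3] PP\S  lex  "which"
[1,3] PP  <  k=2
[0,3] N  >  k=1
[3,4] ((S/N)/PP)\N  lex  "clearly"
[0,4] (S/N)/PP  <  k=3
[4,5] ((N/PP)/S)/PP  lex  "gave"
[5,6] PP  lex  "here"
[4,6] (N/PP)/S  >  k=5
[6,7] S  lex  "song"
[4,7] N/PP  >  k=6
[0,7] S/PP  >S  k=4
[7,8] PP  lex  "read"
[0,8] S  >  k=7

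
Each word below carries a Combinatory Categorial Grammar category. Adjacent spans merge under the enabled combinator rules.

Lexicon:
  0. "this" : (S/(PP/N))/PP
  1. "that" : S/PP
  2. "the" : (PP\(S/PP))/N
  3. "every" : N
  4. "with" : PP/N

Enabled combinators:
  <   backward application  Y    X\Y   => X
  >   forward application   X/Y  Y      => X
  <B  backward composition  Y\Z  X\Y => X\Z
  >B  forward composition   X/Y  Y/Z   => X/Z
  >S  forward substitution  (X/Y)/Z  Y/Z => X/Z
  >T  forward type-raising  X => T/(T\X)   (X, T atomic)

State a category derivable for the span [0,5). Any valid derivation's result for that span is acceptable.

[0,5] S   >
  [0,4] S/(PP/N)   >
    [0,1] "this" : (S/(PP/N))/PP
    [1,4] PP   <
      [1,2] "that" : S/PP
      [2,4] PP\(S/PP)   >
        [2,3] "the" : (PP\(S/PP))/N
        [3,4] "every" : N
  [4,5] "with" : PP/N

S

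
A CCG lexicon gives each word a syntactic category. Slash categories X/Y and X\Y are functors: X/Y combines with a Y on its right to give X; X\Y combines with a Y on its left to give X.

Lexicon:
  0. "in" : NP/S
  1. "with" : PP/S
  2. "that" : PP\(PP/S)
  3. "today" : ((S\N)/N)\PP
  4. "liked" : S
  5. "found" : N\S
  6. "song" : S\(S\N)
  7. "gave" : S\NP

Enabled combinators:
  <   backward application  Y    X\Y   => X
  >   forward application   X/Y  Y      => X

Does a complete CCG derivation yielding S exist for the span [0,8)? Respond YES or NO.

[0,8] S   <
  [0,7] NP   >
    [0,1] "in" : NP/S
    [1,7] S   <
      [1,6] S\N   >
        [1,4] (S\N)/N   <
          [1,3] PP   <
            [1,2] "with" : PP/S
            [2,3] "that" : PP\(PP/S)
          [3,4] "today" : ((S\N)/N)\PP
        [4,6] N   <
          [4,5] "liked" : S
          [5,6] "found" : N\S
      [6,7] "song" : S\(S\N)
  [7,8] "gave" : S\NP

YES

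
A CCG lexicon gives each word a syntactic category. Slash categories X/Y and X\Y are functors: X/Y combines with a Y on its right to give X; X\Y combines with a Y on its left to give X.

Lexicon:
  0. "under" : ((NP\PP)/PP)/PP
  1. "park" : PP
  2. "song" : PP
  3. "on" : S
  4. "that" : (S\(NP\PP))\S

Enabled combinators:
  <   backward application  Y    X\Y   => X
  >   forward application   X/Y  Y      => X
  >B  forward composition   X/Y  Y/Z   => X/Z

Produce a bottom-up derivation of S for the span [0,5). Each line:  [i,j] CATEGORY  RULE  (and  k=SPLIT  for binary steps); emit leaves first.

[0,5] S   <
  [0,3] NP\PP   >
    [0,2] (NP\PP)/PP   >
      [0,1] "under" : ((NP\PP)/PP)/PP
      [1,2] "park" : PP
    [2,3] "song" : PP
  [3,5] S\(NP\PP)   <
    [3,4] "on" : S
    [4,5] "that" : (S\(NP\PP))\S

[0,1] ((NP\PP)/PP)/PP  lex  "under"
[1,2] PP  lex  "park"
[0,2] (NP\PP)/PP  >  k=1
[2,3] PP  lex  "song"
[0,3] NP\PP  >  k=2
[3,4] S  lex  "on"
[4,5] (S\(NP\PP))\S  lex  "that"
[3,5] S\(NP\PP)  <  k=4
[0,5] S  <  k=3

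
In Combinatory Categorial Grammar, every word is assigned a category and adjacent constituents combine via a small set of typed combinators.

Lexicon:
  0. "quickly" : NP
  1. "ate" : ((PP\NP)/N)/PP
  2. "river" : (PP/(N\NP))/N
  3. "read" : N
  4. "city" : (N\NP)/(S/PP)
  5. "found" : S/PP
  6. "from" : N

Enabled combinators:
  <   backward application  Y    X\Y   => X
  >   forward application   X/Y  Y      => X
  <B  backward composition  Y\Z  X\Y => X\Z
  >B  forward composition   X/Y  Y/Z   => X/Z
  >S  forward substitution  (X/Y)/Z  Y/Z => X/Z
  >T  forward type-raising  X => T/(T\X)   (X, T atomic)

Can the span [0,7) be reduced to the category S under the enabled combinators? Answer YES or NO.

NO

NP ((PP\NP)/N)/PP (PP/(N\NP))/N N (N\NP)/(S/PP) S/PP N
CKY chart[0,7] = {N/(N\PP), NP/(NP\PP), PP, PP/(N\N), PP/(PP\PP), S/(S\PP)}; S ∉ chart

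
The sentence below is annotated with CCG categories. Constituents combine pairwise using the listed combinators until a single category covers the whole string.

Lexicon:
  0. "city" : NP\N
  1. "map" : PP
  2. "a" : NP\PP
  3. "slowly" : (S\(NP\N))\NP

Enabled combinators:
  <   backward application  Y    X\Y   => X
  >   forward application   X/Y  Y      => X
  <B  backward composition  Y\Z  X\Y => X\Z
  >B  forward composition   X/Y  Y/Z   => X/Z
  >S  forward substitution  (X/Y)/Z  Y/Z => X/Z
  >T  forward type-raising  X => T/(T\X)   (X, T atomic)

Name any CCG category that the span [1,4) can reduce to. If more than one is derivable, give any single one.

S\(NP\N)

[0,4] S   <
  [0,1] "city" : NP\N
  [1,4] S\(NP\N)   <
    [1,3] NP   >
      [1,2] NP/(NP\PP)   >T
        [1,2] "map" : PP
      [2,3] "a" : NP\PP
    [3,4] "slowly" : (S\(NP\N))\NP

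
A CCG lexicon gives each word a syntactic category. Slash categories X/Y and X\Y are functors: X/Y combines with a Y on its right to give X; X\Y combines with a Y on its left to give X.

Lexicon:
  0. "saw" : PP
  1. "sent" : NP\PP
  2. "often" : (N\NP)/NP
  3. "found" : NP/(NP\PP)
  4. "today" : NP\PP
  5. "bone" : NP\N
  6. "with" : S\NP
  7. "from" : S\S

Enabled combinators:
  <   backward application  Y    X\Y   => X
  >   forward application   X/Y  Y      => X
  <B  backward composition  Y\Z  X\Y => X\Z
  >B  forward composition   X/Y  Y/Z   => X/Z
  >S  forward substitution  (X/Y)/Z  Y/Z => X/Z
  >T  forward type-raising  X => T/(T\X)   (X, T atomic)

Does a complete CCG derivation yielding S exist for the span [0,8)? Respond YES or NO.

YES

[0,8] S   >
  [0,1] S/(S\PP)   >T
    [0,1] "saw" : PP
  [1,8] S\PP   <B
    [1,2] "sent" : NP\PP
    [2,8] S\NP   <B
      [2,5] N\NP   >
        [2,3] "often" : (N\NP)/NP
        [3,5] NP   >
          [3,4] "found" : NP/(NP\PP)
          [4,5] "today" : NP\PP
      [5,8] S\N   <B
        [5,7] S\N   <B
          [5,6] "bone" : NP\N
          [6,7] "with" : S\NP
        [7,8] "from" : S\S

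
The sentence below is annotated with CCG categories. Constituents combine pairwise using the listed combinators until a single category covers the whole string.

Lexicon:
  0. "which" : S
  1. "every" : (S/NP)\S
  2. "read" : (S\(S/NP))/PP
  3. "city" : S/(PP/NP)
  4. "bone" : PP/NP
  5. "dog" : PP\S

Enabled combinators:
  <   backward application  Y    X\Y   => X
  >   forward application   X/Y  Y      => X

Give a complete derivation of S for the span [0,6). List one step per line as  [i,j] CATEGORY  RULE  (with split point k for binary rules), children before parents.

[0,6] S   <
  [0,2] S/NP   <
    [0,1] "which" : S
    [1,2] "every" : (S/NP)\S
  [2,6] S\(S/NP)   >
    [2,3] "read" : (S\(S/NP))/PP
    [3,6] PP   <
      [3,5] S   >
        [3,4] "city" : S/(PP/NP)
        [4,5] "bone" : PP/NP
      [5,6] "dog" : PP\S

[0,1] S  lex  "which"
[1,2] (S/NP)\S  lex  "every"
[0,2] S/NP  <  k=1
[2,3] (S\(S/NP))/PP  lex  "read"
[3,4] S/(PP/NP)  lex  "city"
[4,5] PP/NP  lex  "bone"
[3,5] S  >  k=4
[5,6] PP\S  lex  "dog"
[3,6] PP  <  k=5
[2,6] S\(S/NP)  >  k=3
[0,6] S  <  k=2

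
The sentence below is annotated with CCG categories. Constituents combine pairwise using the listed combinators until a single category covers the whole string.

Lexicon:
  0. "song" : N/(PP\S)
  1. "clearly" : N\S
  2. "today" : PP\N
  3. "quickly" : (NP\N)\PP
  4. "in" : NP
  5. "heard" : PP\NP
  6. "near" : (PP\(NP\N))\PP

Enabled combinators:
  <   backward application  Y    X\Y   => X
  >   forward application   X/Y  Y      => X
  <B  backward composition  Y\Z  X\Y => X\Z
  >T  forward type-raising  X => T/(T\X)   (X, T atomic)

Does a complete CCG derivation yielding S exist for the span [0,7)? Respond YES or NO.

N/(PP\S) N\S PP\N (NP\N)\PP NP PP\NP (PP\(NP\N))\PP
CKY chart[0,7] = {N, N/(N\N), NP/(NP\N), PP/(PP\N), S/(S\N)}; S ∉ chart

NO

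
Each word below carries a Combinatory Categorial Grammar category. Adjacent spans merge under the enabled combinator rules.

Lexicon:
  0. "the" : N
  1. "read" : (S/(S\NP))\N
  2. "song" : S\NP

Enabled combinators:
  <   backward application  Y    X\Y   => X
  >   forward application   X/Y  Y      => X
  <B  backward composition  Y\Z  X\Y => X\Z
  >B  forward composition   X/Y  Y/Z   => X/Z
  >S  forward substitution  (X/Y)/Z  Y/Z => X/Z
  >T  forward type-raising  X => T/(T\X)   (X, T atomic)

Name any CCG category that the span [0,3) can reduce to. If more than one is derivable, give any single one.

S

[0,3] S   >
  [0,2] S/(S\NP)   <
    [0,1] "the" : N
    [1,2] "read" : (S/(S\NP))\N
  [2,3] "song" : S\NP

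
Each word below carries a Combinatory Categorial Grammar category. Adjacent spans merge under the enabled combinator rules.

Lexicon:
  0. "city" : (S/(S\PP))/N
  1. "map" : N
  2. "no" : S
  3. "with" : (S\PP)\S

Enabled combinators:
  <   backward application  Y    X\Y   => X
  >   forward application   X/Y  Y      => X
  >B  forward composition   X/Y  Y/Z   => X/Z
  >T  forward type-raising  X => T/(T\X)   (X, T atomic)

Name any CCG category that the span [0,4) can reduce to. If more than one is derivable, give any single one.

S

[0,4] S   >
  [0,2] S/(S\PP)   >
    [0,1] "city" : (S/(S\PP))/N
    [1,2] "map" : N
  [2,4] S\PP   <
    [2,3] "no" : S
    [3,4] "with" : (S\PP)\S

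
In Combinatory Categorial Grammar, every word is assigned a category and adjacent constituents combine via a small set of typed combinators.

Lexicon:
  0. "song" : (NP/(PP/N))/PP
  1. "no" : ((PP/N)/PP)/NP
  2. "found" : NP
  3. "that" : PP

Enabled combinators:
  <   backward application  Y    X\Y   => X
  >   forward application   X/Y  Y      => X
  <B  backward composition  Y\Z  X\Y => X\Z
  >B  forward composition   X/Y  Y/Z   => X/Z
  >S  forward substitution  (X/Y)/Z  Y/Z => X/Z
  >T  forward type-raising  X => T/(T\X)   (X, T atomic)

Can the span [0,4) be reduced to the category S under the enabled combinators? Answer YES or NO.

NO

(NP/(PP/N))/PP ((PP/N)/PP)/NP NP PP
CKY chart[0,4] = {(NP/(PP/N))/N, N/(N\NP), NP, NP/(NP\NP), NP/(PP\PP), PP/(PP\NP), S/(S\NP)}; S ∉ chart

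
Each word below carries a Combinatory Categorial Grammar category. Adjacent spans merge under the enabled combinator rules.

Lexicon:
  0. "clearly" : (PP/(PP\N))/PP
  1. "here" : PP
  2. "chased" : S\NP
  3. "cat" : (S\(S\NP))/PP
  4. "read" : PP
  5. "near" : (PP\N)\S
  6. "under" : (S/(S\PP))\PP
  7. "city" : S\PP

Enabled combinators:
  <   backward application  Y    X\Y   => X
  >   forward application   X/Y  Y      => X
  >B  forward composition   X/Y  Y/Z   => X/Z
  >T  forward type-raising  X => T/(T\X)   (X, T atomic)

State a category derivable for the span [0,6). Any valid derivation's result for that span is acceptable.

PP

[0,8] S   >
  [0,7] S/(S\PP)   <
    [0,6] PP   >
      [0,2] PP/(PP\N)   >
        [0,1] "clearly" : (PP/(PP\N))/PP
        [1,2] "here" : PP
      [2,6] PP\N   <
        [2,5] S   <
          [2,3] "chased" : S\NP
          [3,5] S\(S\NP)   >
            [3,4] "cat" : (S\(S\NP))/PP
            [4,5] "read" : PP
        [5,6] "near" : (PP\N)\S
    [6,7] "under" : (S/(S\PP))\PP
  [7,8] "city" : S\PP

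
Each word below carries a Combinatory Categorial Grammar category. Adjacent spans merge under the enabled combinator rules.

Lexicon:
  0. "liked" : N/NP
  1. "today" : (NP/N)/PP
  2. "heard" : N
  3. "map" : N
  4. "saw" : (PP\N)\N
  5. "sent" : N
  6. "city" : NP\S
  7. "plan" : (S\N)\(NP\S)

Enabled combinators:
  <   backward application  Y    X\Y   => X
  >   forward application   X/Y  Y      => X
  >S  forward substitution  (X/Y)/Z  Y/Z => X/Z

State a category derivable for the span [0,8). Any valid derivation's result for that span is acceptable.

S

[0,8] S   <
  [0,6] N   >
    [0,1] "liked" : N/NP
    [1,6] NP   >
      [1,5] NP/N   >
        [1,2] "today" : (NP/N)/PP
        [2,5] PP   <
          [2,3] "heard" : N
          [3,5] PP\N   <
            [3,4] "map" : N
            [4,5] "saw" : (PP\N)\N
      [5,6] "sent" : N
  [6,8] S\N   <
    [6,7] "city" : NP\S
    [7,8] "plan" : (S\N)\(NP\S)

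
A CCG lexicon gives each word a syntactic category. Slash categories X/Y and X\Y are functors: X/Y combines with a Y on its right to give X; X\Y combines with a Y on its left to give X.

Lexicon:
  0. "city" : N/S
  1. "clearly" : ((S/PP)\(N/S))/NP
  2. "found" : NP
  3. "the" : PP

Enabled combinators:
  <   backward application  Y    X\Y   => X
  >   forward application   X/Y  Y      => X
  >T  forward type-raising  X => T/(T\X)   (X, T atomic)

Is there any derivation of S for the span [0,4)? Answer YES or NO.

[0,4] S   >
  [0,3] S/PP   <
    [0,1] "city" : N/S
    [1,3] (S/PP)\(N/S)   >
      [1,2] "clearly" : ((S/PP)\(N/S))/NP
      [2,3] "found" : NP
  [3,4] "the" : PP

YES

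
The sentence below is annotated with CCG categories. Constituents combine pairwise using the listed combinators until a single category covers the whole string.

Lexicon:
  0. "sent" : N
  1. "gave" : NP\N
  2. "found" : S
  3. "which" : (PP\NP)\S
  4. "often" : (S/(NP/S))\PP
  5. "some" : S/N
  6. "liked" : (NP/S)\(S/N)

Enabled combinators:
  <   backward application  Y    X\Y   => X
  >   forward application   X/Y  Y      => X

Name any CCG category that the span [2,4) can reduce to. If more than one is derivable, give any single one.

PP\NP

[0,7] S   >
  [0,5] S/(NP/S)   <
    [0,4] PP   <
      [0,2] NP   <
        [0,1] "sent" : N
        [1,2] "gave" : NP\N
      [2,4] PP\NP   <
        [2,3] "found" : S
        [3,4] "which" : (PP\NP)\S
    [4,5] "often" : (S/(NP/S))\PP
  [5,7] NP/S   <
    [5,6] "some" : S/N
    [6,7] "liked" : (NP/S)\(S/N)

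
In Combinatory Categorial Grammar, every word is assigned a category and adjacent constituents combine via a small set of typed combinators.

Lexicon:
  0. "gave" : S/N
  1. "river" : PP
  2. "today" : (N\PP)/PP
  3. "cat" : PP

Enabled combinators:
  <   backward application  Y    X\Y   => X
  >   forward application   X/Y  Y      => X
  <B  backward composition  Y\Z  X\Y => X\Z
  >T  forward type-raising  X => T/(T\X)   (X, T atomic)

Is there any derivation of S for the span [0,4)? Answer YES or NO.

YES

[0,4] S   >
  [0,1] "gave" : S/N
  [1,4] N   >
    [1,2] N/(N\PP)   >T
      [1,2] "river" : PP
    [2,4] N\PP   >
      [2,3] "today" : (N\PP)/PP
      [3,4] "cat" : PP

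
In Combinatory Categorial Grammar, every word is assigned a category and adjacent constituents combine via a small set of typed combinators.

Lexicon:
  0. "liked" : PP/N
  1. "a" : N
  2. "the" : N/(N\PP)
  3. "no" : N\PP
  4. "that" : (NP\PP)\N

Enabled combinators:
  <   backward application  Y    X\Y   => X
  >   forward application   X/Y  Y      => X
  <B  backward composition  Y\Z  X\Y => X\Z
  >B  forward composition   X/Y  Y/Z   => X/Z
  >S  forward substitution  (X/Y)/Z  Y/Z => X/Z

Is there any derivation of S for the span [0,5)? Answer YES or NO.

PP/N N N/(N\PP) N\PP (NP\PP)\N
CKY chart[0,5] = {NP}; S ∉ chart

NO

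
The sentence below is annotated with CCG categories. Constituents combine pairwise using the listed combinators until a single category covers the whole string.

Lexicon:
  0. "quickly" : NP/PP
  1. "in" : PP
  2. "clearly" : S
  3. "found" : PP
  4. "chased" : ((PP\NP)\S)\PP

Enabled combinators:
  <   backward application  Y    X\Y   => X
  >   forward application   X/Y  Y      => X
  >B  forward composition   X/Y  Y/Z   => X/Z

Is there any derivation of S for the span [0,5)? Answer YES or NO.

NO

NP/PP PP S PP ((PP\NP)\S)\PP
CKY chart[0,5] = {PP}; S ∉ chart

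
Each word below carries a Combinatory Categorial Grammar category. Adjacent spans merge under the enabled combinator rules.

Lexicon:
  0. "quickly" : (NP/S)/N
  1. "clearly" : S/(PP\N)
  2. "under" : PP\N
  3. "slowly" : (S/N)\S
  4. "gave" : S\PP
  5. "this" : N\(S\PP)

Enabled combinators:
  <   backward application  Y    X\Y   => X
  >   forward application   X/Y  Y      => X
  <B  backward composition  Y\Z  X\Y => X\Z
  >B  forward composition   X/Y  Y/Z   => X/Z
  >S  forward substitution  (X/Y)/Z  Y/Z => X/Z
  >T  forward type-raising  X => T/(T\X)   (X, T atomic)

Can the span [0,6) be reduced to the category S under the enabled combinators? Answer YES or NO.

(NP/S)/N S/(PP\N) PP\N (S/N)\S S\PP N\(S\PP)
CKY chart[0,6] = {(NP/S)/(N\S), N/(N\NP), NP, NP/(NP\NP), NP/(N\N), PP/(PP\NP), S/(S\NP)}; S ∉ chart

NO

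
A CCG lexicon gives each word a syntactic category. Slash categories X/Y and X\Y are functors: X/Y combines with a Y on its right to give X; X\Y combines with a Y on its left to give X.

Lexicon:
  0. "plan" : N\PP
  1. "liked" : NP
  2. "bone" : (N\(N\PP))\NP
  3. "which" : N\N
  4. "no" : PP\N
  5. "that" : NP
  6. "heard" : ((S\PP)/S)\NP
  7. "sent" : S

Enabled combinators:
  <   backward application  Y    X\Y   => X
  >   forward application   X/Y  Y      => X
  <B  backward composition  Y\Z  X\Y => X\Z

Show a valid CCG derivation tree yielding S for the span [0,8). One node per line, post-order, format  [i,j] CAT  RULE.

[0,1] N\PP  lex  "plan"
[1,2] NP  lex  "liked"
[2,3] (N\(N\PP))\NP  lex  "bone"
[1,3] N\(N\PP)  <  k=2
[0,3] N  <  k=1
[3,4] N\N  lex  "which"
[4,5] PP\N  lex  "no"
[3,5] PP\N  <B  k=4
[5,6] NP  lex  "that"
[6,7] ((S\PP)/S)\NP  lex  "heard"
[5,7] (S\PP)/S  <  k=6
[7,8] S  lex  "sent"
[5,8] S\PP  >  k=7
[3,8] S\N  <B  k=5
[0,8] S  <  k=3

[0,8] S   <
  [0,3] N   <
    [0,1] "plan" : N\PP
    [1,3] N\(N\PP)   <
      [1,2] "liked" : NP
      [2,3] "bone" : (N\(N\PP))\NP
  [3,8] S\N   <B
    [3,5] PP\N   <B
      [3,4] "which" : N\N
      [4,5] "no" : PP\N
    [5,8] S\PP   >
      [5,7] (S\PP)/S   <
        [5,6] "that" : NP
        [6,7] "heard" : ((S\PP)/S)\NP
      [7,8] "sent" : S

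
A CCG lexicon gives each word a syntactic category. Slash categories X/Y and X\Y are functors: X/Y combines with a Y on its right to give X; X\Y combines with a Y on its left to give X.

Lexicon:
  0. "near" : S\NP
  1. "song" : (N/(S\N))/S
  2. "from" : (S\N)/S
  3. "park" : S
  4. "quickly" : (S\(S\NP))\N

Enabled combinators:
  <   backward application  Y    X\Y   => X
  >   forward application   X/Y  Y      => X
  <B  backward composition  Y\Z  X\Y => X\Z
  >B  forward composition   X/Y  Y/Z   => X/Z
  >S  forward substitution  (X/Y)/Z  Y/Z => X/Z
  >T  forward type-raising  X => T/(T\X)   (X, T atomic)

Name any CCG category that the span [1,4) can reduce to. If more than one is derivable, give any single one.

[0,5] S   <
  [0,1] "near" : S\NP
  [1,5] S\(S\NP)   <
    [1,4] N   >
      [1,3] N/S   >S
        [1,2] "song" : (N/(S\N))/S
        [2,3] "from" : (S\N)/S
      [3,4] "park" : S
    [4,5] "quickly" : (S\(S\NP))\N

N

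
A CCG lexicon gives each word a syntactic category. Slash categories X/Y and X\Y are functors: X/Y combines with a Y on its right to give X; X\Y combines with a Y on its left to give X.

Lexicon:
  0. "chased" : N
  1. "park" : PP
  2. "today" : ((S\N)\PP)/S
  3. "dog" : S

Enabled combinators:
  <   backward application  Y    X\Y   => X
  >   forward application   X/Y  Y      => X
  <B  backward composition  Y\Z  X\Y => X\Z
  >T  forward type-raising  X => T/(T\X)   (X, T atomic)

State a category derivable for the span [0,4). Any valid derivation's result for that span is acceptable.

S

[0,4] S   >
  [0,1] S/(S\N)   >T
    [0,1] "chased" : N
  [1,4] S\N   <
    [1,2] "park" : PP
    [2,4] (S\N)\PP   >
      [2,3] "today" : ((S\N)\PP)/S
      [3,4] "dog" : S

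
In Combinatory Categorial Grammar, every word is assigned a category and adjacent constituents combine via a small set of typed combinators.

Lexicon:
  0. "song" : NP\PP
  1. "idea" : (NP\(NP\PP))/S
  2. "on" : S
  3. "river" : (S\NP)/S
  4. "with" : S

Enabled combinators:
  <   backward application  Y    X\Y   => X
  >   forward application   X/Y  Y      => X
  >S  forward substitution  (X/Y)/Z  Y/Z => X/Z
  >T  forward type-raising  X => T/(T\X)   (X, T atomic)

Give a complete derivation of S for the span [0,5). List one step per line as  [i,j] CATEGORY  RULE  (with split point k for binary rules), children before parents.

[0,5] S   <
  [0,3] NP   <
    [0,1] "song" : NP\PP
    [1,3] NP\(NP\PP)   >
      [1,2] "idea" : (NP\(NP\PP))/S
      [2,3] "on" : S
  [3,5] S\NP   >
    [3,4] "river" : (S\NP)/S
    [4,5] "with" : S

[0,1] NP\PP  lex  "song"
[1,2] (NP\(NP\PP))/S  lex  "idea"
[2,3] S  lex  "on"
[1,3] NP\(NP\PP)  >  k=2
[0,3] NP  <  k=1
[3,4] (S\NP)/S  lex  "river"
[4,5] S  lex  "with"
[3,5] S\NP  >  k=4
[0,5] S  <  k=3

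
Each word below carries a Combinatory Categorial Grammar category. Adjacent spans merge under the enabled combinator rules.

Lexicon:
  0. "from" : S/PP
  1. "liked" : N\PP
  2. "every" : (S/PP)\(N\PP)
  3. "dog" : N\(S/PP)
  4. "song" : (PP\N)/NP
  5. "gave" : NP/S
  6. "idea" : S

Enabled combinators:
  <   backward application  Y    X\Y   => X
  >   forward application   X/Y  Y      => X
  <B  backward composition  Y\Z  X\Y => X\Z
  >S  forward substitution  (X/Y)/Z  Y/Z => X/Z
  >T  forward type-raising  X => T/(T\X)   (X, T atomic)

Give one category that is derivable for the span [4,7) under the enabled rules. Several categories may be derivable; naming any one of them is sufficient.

[0,7] S   >
  [0,1] "from" : S/PP
  [1,7] PP   <
    [1,4] N   <
      [1,3] S/PP   <
        [1,2] "liked" : N\PP
        [2,3] "every" : (S/PP)\(N\PP)
      [3,4] "dog" : N\(S/PP)
    [4,7] PP\N   >
      [4,5] "song" : (PP\N)/NP
      [5,7] NP   >
        [5,6] "gave" : NP/S
        [6,7] "idea" : S

PP\N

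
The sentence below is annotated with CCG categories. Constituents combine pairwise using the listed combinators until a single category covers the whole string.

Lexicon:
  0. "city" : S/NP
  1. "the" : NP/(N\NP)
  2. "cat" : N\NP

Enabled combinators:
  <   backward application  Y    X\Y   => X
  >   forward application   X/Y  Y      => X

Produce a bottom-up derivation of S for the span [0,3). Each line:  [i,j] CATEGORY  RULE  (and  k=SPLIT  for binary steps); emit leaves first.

[0,1] S/NP  lex  "city"
[1,2] NP/(N\NP)  lex  "the"
[2,3] N\NP  lex  "cat"
[1,3] NP  >  k=2
[0,3] S  >  k=1

[0,3] S   >
  [0,1] "city" : S/NP
  [1,3] NP   >
    [1,2] "the" : NP/(N\NP)
    [2,3] "cat" : N\NP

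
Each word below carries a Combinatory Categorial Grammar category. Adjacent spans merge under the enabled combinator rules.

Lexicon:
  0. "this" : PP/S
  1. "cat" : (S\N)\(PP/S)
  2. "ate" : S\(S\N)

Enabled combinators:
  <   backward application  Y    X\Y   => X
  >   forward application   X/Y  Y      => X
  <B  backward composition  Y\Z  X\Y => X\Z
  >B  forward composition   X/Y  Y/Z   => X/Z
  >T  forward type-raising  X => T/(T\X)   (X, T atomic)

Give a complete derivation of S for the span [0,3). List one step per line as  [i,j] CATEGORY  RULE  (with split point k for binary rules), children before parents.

[0,1] PP/S  lex  "this"
[1,2] (S\N)\(PP/S)  lex  "cat"
[0,2] S\N  <  k=1
[2,3] S\(S\N)  lex  "ate"
[0,3] S  <  k=2

[0,3] S   <
  [0,2] S\N   <
    [0,1] "this" : PP/S
    [1,2] "cat" : (S\N)\(PP/S)
  [2,3] "ate" : S\(S\N)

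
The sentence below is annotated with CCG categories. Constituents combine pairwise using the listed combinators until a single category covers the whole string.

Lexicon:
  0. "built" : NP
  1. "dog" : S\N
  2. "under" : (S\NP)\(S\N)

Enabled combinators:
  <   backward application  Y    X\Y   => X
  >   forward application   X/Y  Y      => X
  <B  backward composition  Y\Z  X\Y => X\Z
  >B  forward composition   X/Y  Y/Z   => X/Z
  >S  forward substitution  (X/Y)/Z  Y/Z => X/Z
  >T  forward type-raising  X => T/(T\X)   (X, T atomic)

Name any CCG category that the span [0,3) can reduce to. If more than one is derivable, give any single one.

S

[0,3] S   >
  [0,1] S/(S\NP)   >T
    [0,1] "built" : NP
  [1,3] S\NP   <
    [1,2] "dog" : S\N
    [2,3] "under" : (S\NP)\(S\N)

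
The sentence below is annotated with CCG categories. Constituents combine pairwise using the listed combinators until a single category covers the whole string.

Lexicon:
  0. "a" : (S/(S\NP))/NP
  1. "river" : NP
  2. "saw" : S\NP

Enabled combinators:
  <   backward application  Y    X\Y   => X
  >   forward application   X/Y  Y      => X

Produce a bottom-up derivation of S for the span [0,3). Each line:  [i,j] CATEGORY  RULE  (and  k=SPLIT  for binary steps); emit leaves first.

[0,1] (S/(S\NP))/NP  lex  "a"
[1,2] NP  lex  "river"
[0,2] S/(S\NP)  >  k=1
[2,3] S\NP  lex  "saw"
[0,3] S  >  k=2

[0,3] S   >
  [0,2] S/(S\NP)   >
    [0,1] "a" : (S/(S\NP))/NP
    [1,2] "river" : NP
  [2,3] "saw" : S\NP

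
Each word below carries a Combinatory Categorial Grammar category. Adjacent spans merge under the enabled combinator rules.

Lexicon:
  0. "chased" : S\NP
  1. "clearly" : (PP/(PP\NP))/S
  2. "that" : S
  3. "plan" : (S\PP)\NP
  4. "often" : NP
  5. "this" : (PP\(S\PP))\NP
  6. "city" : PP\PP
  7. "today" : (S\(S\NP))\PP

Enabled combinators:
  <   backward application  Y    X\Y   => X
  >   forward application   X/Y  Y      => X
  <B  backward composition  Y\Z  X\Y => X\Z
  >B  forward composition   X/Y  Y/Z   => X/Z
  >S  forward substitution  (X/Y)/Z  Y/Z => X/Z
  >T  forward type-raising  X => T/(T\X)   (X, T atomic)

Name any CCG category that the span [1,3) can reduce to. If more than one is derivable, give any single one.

[0,8] S   <
  [0,1] "chased" : S\NP
  [1,8] S\(S\NP)   <
    [1,7] PP   >
      [1,3] PP/(PP\NP)   >
        [1,2] "clearly" : (PP/(PP\NP))/S
        [2,3] "that" : S
      [3,7] PP\NP   <B
        [3,6] PP\NP   <B
          [3,4] "plan" : (S\PP)\NP
          [4,6] PP\(S\PP)   <
            [4,5] "often" : NP
            [5,6] "this" : (PP\(S\PP))\NP
        [6,7] "city" : PP\PP
    [7,8] "today" : (S\(S\NP))\PP

PP/(PP\NP)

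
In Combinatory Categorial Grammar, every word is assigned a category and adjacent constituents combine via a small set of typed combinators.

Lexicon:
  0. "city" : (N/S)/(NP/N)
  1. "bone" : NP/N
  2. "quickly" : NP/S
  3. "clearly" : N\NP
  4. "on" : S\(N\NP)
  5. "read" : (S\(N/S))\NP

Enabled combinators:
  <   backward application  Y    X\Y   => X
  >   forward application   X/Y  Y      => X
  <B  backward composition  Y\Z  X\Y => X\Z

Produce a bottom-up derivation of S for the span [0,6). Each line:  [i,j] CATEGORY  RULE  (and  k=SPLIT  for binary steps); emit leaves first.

[0,1] (N/S)/(NP/N)  lex  "city"
[1,2] NP/N  lex  "bone"
[0,2] N/S  >  k=1
[2,3] NP/S  lex  "quickly"
[3,4] N\NP  lex  "clearly"
[4,5] S\(N\NP)  lex  "on"
[3,5] S  <  k=4
[2,5] NP  >  k=3
[5,6] (S\(N/S))\NP  lex  "read"
[2,6] S\(N/S)  <  k=5
[0,6] S  <  k=2

[0,6] S   <
  [0,2] N/S   >
    [0,1] "city" : (N/S)/(NP/N)
    [1,2] "bone" : NP/N
  [2,6] S\(N/S)   <
    [2,5] NP   >
      [2,3] "quickly" : NP/S
      [3,5] S   <
        [3,4] "clearly" : N\NP
        [4,5] "on" : S\(N\NP)
    [5,6] "read" : (S\(N/S))\NP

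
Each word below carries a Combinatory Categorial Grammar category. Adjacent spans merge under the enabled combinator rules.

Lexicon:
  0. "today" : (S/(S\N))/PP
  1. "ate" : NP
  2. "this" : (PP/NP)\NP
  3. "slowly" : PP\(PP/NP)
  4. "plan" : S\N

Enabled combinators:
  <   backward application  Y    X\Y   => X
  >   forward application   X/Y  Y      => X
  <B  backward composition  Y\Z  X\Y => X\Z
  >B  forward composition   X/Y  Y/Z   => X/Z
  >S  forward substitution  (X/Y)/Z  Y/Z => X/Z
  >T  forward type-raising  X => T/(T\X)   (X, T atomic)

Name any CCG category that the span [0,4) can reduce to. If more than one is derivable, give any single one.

[0,5] S   >
  [0,4] S/(S\N)   >
    [0,1] "today" : (S/(S\N))/PP
    [1,4] PP   <
      [1,2] "ate" : NP
      [2,4] PP\NP   <B
        [2,3] "this" : (PP/NP)\NP
        [3,4] "slowly" : PP\(PP/NP)
  [4,5] "plan" : S\N

S/(S\N)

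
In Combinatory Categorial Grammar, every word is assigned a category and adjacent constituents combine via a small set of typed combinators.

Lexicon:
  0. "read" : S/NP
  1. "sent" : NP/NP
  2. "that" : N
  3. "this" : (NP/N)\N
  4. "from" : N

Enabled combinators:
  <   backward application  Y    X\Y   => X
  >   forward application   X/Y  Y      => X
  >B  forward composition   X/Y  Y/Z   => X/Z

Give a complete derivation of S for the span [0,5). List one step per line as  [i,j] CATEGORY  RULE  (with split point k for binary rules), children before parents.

[0,1] S/NP  lex  "read"
[1,2] NP/NP  lex  "sent"
[0,2] S/NP  >B  k=1
[2,3] N  lex  "that"
[3,4] (NP/N)\N  lex  "this"
[2,4] NP/N  <  k=3
[4,5] N  lex  "from"
[2,5] NP  >  k=4
[0,5] S  >  k=2

[0,5] S   >
  [0,2] S/NP   >B
    [0,1] "read" : S/NP
    [1,2] "sent" : NP/NP
  [2,5] NP   >
    [2,4] NP/N   <
      [2,3] "that" : N
      [3,4] "this" : (NP/N)\N
    [4,5] "from" : N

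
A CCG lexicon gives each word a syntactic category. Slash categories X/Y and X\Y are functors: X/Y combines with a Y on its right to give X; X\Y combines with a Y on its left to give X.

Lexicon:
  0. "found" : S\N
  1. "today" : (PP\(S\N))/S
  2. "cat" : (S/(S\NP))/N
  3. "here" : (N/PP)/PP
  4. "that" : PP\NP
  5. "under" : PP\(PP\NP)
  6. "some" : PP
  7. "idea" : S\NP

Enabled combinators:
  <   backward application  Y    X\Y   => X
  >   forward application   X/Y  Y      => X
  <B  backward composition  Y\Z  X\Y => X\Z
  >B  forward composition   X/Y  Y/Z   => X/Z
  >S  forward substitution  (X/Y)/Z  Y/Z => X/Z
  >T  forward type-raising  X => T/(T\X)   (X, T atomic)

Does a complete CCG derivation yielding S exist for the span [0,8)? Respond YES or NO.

NO

S\N (PP\(S\N))/S (S/(S\NP))/N (N/PP)/PP PP\NP PP\(PP\NP) PP S\NP
CKY chart[0,8] = {N/(N\PP), NP/(NP\PP), PP, PP/(PP\PP), S/(S\PP)}; S ∉ chart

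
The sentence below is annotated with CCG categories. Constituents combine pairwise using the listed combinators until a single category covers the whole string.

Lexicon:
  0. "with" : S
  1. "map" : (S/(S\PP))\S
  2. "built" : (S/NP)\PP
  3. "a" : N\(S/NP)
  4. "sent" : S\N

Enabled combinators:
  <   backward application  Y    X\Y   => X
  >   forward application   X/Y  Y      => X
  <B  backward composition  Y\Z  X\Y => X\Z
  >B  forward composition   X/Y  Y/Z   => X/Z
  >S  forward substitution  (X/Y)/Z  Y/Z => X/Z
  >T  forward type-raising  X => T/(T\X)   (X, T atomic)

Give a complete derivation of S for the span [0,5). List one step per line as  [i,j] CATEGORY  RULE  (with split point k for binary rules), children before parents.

[0,5] S   >
  [0,2] S/(S\PP)   <
    [0,1] "with" : S
    [1,2] "map" : (S/(S\PP))\S
  [2,5] S\PP   <B
    [2,4] N\PP   <B
      [2,3] "built" : (S/NP)\PP
      [3,4] "a" : N\(S/NP)
    [4,5] "sent" : S\N

[0,1] S  lex  "with"
[1,2] (S/(S\PP))\S  lex  "map"
[0,2] S/(S\PP)  <  k=1
[2,3] (S/NP)\PP  lex  "built"
[3,4] N\(S/NP)  lex  "a"
[2,4] N\PP  <B  k=3
[4,5] S\N  lex  "sent"
[2,5] S\PP  <B  k=4
[0,5] S  >  k=2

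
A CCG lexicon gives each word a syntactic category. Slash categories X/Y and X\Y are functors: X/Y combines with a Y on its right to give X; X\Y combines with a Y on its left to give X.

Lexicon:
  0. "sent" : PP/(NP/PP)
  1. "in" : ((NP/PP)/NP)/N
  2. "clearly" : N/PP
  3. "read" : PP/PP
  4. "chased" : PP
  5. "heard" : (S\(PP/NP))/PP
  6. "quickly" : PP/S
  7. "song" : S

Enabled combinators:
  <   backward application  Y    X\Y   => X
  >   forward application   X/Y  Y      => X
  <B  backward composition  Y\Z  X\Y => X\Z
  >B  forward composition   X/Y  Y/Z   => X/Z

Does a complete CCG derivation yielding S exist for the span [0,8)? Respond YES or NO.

YES

[0,8] S   <
  [0,5] PP/NP   >B
    [0,1] "sent" : PP/(NP/PP)
    [1,5] (NP/PP)/NP   >
      [1,2] "in" : ((NP/PP)/NP)/N
      [2,5] N   >
        [2,4] N/PP   >B
          [2,3] "clearly" : N/PP
          [3,4] "read" : PP/PP
        [4,5] "chased" : PP
  [5,8] S\(PP/NP)   >
    [5,6] "heard" : (S\(PP/NP))/PP
    [6,8] PP   >
      [6,7] "quickly" : PP/S
      [7,8] "song" : S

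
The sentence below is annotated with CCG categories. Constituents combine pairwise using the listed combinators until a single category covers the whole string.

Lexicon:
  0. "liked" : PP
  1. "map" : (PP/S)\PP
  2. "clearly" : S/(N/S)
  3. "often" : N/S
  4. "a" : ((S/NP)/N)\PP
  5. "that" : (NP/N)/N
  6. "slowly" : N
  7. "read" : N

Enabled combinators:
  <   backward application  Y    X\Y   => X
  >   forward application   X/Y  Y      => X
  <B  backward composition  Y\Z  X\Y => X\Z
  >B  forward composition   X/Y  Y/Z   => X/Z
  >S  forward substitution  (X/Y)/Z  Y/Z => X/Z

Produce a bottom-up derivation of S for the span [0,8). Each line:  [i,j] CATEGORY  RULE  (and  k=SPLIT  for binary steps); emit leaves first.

[0,8] S   >
  [0,7] S/N   >S
    [0,5] (S/NP)/N   <
      [0,4] PP   >
        [0,2] PP/S   <
          [0,1] "liked" : PP
          [1,2] "map" : (PP/S)\PP
        [2,4] S   >
          [2,3] "clearly" : S/(N/S)
          [3,4] "often" : N/S
      [4,5] "a" : ((S/NP)/N)\PP
    [5,7] NP/N   >
      [5,6] "that" : (NP/N)/N
      [6,7] "slowly" : N
  [7,8] "read" : N

[0,1] PP  lex  "liked"
[1,2] (PP/S)\PP  lex  "map"
[0,2] PP/S  <  k=1
[2,3] S/(N/S)  lex  "clearly"
[3,4] N/S  lex  "often"
[2,4] S  >  k=3
[0,4] PP  >  k=2
[4,5] ((S/NP)/N)\PP  lex  "a"
[0,5] (S/NP)/N  <  k=4
[5,6] (NP/N)/N  lex  "that"
[6,7] N  lex  "slowly"
[5,7] NP/N  >  k=6
[0,7] S/N  >S  k=5
[7,8] N  lex  "read"
[0,8] S  >  k=7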